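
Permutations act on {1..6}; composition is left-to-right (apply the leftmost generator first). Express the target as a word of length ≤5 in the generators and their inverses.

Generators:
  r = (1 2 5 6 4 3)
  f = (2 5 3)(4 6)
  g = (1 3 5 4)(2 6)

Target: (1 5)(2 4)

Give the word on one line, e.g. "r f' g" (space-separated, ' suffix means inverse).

  after r': (1 3 4 6 5 2)
  after r': (1 4 5)(2 3 6)
  after g: (2 5 3)
  after r: (1 2 6 4 3 5)
  after f: (1 5)(2 4)

r' r' g r f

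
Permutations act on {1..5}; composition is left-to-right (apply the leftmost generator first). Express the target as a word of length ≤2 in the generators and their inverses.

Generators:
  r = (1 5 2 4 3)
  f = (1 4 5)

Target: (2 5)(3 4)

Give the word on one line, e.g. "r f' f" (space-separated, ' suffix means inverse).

f' r'

  after f': (1 5 4)
  after r': (2 5)(3 4)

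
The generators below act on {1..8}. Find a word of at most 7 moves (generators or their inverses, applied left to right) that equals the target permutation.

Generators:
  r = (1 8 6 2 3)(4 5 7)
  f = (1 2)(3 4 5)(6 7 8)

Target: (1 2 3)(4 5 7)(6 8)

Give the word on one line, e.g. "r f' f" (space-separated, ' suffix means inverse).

f' r' f' r' f'

  after f': (1 2)(3 5 4)(6 8 7)
  after r': (1 6)(2 3 4)(5 7 8)
  after f': (1 8 4)(2 5 6)
  after r': (2 4 3)(5 8 7)
  after f': (1 2 3)(4 5 7)(6 8)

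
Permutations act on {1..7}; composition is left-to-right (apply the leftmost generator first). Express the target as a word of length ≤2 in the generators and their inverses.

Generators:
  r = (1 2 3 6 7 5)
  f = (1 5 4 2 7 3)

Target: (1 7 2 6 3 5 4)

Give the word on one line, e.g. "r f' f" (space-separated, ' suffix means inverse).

  after f: (1 5 4 2 7 3)
  after r': (1 7 2 6 3 5 4)

f r'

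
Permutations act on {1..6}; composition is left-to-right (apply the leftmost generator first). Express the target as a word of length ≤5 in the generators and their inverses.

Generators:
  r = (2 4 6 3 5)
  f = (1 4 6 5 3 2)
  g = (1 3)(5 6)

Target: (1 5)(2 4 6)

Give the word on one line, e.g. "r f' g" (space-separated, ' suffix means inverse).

f g r r r

  after f: (1 4 6 5 3 2)
  after g: (1 4 5)(2 3)
  after r: (1 6 3 4 2 5)
  after r: (1 3 6 5)
  after r: (1 5)(2 4 6)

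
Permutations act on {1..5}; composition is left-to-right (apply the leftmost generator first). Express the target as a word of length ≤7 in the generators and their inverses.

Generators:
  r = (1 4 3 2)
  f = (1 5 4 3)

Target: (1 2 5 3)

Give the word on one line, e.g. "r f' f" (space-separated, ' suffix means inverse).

  after f': (1 3 4 5)
  after f': (1 4)(3 5)
  after r: (1 3 5 2)
  after f: (2 5)(3 4)
  after r': (1 2 5 3)

f' f' r f r'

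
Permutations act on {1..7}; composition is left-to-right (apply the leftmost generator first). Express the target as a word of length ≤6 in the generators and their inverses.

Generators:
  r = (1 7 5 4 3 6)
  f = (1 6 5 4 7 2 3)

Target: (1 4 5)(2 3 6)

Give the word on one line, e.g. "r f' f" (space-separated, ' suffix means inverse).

f' r f r

  after f': (1 3 2 7 4 5 6)
  after r: (1 6 7 3 2 5)
  after f: (1 5 6 2 4 7)
  after r: (1 4 5)(2 3 6)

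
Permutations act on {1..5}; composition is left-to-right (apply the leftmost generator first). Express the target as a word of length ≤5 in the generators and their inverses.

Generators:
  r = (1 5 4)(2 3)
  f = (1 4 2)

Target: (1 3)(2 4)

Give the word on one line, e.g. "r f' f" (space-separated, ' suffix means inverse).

  after r': (1 4 5)(2 3)
  after f: (1 2 3)(4 5)
  after r': (1 3 4)
  after f': (1 3)(2 4)

r' f r' f'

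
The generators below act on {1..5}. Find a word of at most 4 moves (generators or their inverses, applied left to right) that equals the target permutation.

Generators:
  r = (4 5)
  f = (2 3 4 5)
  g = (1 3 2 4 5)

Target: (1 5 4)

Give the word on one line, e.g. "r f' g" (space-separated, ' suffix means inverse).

  after r': (4 5)
  after g': (1 5 2 3)
  after r: (1 4 5 2 3)
  after g: (1 5 4)

r' g' r g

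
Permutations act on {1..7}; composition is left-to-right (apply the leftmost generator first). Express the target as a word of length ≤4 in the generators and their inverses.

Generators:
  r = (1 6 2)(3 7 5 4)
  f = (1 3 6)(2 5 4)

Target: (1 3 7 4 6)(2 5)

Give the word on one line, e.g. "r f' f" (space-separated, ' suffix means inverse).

  after r': (1 2 6)(3 4 5 7)
  after r': (1 6 2)(3 5)(4 7)
  after r': (3 7 5 4)
  after f: (1 3 7 4 6)(2 5)

r' r' r' f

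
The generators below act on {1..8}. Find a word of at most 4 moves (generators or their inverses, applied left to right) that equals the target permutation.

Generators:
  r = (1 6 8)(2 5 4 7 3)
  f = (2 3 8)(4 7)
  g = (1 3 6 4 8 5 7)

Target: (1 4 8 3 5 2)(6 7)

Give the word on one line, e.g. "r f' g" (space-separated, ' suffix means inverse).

  after r': (1 8 6)(2 3 7 4 5)
  after g': (1 4 8 3 5 2)(6 7)

r' g'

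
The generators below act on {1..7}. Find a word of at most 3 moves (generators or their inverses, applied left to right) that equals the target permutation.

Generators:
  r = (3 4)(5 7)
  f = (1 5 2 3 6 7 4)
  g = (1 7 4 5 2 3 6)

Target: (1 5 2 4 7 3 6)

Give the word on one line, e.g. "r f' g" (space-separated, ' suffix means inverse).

g r

  after g: (1 7 4 5 2 3 6)
  after r: (1 5 2 4 7 3 6)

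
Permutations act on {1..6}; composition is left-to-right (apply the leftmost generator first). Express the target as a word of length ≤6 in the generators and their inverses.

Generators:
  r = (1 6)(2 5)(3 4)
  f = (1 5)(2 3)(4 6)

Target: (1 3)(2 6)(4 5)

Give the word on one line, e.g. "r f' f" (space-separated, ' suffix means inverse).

  after r': (1 6)(2 5)(3 4)
  after f': (1 4 2)(3 6 5)
  after r': (1 3)(2 6)(4 5)
  after r': (1 4 2)(3 6 5)
  after r': (1 3)(2 6)(4 5)

r' f' r' r' r'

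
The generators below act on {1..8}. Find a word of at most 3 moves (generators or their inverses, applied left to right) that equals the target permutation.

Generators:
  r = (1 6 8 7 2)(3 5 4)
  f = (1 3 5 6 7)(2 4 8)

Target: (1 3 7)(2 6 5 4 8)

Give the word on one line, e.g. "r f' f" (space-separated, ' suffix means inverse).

  after r': (1 2 7 8 6)(3 4 5)
  after f: (1 4 6 3 8 7 2)
  after r: (1 3 7)(2 6 5 4 8)

r' f r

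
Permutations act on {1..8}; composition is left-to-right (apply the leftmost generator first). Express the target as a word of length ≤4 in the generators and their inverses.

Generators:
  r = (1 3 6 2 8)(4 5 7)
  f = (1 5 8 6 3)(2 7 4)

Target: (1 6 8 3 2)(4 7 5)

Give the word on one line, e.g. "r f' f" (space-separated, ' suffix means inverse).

  after r: (1 3 6 2 8)(4 5 7)
  after r: (1 6 8 3 2)(4 7 5)

r r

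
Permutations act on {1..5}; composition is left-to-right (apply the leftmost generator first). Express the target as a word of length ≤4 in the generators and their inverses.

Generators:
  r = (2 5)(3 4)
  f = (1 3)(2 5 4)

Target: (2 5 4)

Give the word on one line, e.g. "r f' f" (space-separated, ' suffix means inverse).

f' f'

  after f': (1 3)(2 4 5)
  after f': (2 5 4)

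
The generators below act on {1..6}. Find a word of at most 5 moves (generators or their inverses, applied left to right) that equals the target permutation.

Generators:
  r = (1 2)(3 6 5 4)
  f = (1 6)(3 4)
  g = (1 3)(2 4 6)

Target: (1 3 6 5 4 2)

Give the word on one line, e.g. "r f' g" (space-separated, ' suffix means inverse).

r' f' r' g

  after r': (1 2)(3 4 5 6)
  after f': (1 2 6 4 5)
  after r': (2 3 4 6 5)
  after g: (1 3 6 5 4 2)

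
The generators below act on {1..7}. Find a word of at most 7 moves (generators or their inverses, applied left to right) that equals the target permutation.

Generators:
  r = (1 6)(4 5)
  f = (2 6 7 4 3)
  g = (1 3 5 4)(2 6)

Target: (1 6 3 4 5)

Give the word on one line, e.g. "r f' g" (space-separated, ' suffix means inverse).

  after f': (2 3 4 7 6)
  after r: (1 6 2 3 5 4 7)
  after f: (1 7)(3 5)
  after g': (1 7 4 5)(2 6)
  after f': (1 6 3 4 5)

f' r f g' f'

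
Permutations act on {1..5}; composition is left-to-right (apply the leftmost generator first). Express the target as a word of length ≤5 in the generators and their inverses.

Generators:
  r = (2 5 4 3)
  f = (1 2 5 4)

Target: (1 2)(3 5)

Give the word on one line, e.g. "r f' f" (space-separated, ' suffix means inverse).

  after r: (2 5 4 3)
  after f': (1 4 3)
  after f': (1 5 2)(3 4)
  after r': (1 2)(3 5)

r f' f' r'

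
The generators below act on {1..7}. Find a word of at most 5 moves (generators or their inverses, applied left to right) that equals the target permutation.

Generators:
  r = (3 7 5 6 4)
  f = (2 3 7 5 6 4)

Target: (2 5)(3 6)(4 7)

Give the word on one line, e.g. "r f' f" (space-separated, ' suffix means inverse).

f' f' f'

  after f': (2 4 6 5 7 3)
  after f': (2 6 7)(3 4 5)
  after f': (2 5)(3 6)(4 7)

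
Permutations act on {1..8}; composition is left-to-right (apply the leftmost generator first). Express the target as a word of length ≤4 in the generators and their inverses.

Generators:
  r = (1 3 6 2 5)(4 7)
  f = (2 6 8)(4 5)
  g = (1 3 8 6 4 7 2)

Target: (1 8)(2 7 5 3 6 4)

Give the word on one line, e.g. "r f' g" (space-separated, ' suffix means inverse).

  after r: (1 3 6 2 5)(4 7)
  after f: (1 3 8 2 4 7 5)
  after g: (1 8)(2 7 5 3 6 4)

r f g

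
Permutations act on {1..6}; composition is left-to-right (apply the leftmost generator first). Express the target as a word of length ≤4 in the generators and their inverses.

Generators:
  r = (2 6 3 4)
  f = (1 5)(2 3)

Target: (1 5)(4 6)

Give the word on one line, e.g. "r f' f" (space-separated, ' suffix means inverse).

r f r'

  after r: (2 6 3 4)
  after f: (1 5)(2 6)(3 4)
  after r': (1 5)(4 6)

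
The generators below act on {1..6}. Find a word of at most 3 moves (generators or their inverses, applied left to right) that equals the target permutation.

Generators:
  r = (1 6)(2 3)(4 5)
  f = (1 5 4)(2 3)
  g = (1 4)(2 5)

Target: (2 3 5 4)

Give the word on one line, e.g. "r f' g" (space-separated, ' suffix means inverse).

  after f': (1 4 5)(2 3)
  after g': (2 3 5 4)

f' g'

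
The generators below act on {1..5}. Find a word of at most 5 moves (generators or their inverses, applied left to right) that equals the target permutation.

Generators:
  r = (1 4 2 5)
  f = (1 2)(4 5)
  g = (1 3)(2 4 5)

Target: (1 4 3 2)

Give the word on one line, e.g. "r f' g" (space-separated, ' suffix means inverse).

g' f g f r'

  after g': (1 3)(2 5 4)
  after f: (1 3 2 4)
  after g: (2 5)(3 4)
  after f: (1 2 4 3 5)
  after r': (1 4 3 2)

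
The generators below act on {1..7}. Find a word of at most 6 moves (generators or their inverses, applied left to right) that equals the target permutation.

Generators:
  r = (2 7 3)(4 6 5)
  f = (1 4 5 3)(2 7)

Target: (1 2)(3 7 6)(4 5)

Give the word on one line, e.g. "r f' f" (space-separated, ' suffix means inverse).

r f' r' f

  after r: (2 7 3)(4 6 5)
  after f': (1 3 7 5)(4 6)
  after r': (1 7 6 5)(2 3)
  after f: (1 2)(3 7 6)(4 5)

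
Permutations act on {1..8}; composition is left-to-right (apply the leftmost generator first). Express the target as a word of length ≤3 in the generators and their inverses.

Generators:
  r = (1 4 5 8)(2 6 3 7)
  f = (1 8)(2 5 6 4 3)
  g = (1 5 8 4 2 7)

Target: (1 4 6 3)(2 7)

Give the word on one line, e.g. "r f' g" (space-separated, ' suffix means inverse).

g r g

  after g: (1 5 8 4 2 7)
  after r: (1 8 5)(3 7 4 6)
  after g: (1 4 6 3)(2 7)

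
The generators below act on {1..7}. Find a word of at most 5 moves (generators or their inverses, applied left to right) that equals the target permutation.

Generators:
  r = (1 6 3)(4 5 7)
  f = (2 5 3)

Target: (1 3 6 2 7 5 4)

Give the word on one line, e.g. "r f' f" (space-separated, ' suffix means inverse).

  after r': (1 3 6)(4 7 5)
  after r': (1 6 3)(4 5 7)
  after f': (1 6 5 7 4 2 3)
  after f': (1 6 2 5 7 4 3)
  after r: (1 3 6 2 7 5 4)

r' r' f' f' r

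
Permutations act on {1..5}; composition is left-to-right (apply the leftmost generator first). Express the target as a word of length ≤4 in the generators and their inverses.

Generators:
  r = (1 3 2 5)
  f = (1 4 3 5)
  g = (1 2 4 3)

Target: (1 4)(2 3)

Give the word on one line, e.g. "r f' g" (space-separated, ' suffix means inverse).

  after g': (1 3 4 2)
  after g': (1 4)(2 3)

g' g'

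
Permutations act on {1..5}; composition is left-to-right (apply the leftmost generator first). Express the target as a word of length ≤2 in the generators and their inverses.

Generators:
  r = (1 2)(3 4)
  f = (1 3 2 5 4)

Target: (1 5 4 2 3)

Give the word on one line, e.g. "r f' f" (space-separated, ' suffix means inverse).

  after r: (1 2)(3 4)
  after f: (1 5 4 2 3)

r f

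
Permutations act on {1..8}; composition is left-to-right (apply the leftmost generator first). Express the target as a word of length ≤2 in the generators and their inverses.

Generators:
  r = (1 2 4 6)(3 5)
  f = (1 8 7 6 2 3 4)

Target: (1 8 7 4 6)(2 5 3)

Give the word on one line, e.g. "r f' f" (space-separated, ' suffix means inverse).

  after f: (1 8 7 6 2 3 4)
  after r': (1 8 7 4 6)(2 5 3)

f r'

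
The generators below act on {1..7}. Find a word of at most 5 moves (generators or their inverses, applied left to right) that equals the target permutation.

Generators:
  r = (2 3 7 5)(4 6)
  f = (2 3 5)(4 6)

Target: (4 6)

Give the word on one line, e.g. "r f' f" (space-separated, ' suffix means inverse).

  after f': (2 5 3)(4 6)
  after f': (2 3 5)
  after f': (4 6)

f' f' f'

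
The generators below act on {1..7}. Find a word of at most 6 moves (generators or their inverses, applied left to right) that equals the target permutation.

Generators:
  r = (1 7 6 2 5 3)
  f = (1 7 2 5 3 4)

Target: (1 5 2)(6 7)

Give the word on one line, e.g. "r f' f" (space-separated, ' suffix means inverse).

  after r': (1 3 5 2 6 7)
  after f: (1 4)(2 6)
  after r: (1 4 7 6 5 3)
  after f': (1 3 4)(2 7 6)
  after f': (1 5 2)(6 7)

r' f r f' f'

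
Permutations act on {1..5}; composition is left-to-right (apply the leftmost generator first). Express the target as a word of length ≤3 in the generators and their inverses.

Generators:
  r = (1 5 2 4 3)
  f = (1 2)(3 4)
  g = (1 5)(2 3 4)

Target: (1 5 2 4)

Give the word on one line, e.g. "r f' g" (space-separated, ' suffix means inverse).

  after g: (1 5)(2 3 4)
  after f': (1 5 2 4)

g f'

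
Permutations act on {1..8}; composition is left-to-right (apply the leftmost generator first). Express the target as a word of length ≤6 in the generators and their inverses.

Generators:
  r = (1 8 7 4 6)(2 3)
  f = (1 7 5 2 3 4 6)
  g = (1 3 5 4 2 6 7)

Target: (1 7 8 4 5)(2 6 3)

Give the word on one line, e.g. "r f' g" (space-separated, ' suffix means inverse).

  after f: (1 7 5 2 3 4 6)
  after r': (1 8)(3 7 5)
  after f': (1 8 6 4 3)(2 5)
  after g: (1 8 7)(2 4 5 6)
  after r: (1 7 8 4 5)(2 6 3)

f r' f' g r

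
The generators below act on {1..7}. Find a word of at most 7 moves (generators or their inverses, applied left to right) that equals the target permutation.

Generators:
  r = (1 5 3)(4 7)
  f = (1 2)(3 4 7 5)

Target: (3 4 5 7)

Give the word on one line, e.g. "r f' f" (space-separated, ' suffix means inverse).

  after f': (1 2)(3 5 7 4)
  after f': (3 7)(4 5)
  after r: (1 5 7)(3 4)
  after r: (1 3 7 5 4)
  after r: (3 4 5 7)

f' f' r r r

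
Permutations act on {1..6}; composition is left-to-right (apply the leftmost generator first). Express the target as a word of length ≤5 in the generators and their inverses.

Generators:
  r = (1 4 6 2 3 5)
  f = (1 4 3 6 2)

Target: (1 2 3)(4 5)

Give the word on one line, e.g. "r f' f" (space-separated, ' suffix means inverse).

f r f

  after f: (1 4 3 6 2)
  after r: (1 6 3 2 4 5)
  after f: (1 2 3)(4 5)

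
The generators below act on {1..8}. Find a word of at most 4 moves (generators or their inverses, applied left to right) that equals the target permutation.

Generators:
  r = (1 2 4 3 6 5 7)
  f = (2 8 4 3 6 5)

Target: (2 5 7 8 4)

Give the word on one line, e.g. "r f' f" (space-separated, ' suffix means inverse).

  after r': (1 7 5 6 3 4 2)
  after f: (1 7 2)(4 8)
  after r: (3 6 5 7 4 8)
  after f': (2 5 7 8 4)

r' f r f'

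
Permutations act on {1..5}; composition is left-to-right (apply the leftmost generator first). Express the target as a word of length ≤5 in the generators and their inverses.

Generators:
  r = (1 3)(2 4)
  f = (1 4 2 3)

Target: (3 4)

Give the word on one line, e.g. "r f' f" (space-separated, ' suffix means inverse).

  after r': (1 3)(2 4)
  after f: (3 4)
  after r': (1 3 2 4)
  after r': (3 4)

r' f r' r'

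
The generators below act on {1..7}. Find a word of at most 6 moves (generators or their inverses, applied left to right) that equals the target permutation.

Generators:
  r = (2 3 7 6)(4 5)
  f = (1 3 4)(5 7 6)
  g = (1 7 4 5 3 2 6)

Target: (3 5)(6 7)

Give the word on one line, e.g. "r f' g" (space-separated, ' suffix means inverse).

f' g r f

  after f': (1 4 3)(5 6 7)
  after g: (1 5)(2 6 4)(3 7)
  after r: (1 4 3 6 5)
  after f: (3 5)(6 7)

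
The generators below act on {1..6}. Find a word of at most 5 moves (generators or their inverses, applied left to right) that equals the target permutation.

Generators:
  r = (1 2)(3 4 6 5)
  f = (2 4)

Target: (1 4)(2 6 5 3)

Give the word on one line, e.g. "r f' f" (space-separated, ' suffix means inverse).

f' r f'

  after f': (2 4)
  after r: (1 2 6 5 3 4)
  after f': (1 4)(2 6 5 3)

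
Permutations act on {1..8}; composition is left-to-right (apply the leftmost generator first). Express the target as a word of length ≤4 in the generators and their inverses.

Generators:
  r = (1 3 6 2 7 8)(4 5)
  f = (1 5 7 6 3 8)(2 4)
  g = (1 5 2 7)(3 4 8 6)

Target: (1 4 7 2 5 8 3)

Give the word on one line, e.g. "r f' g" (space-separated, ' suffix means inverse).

f r

  after f: (1 5 7 6 3 8)(2 4)
  after r: (1 4 7 2 5 8 3)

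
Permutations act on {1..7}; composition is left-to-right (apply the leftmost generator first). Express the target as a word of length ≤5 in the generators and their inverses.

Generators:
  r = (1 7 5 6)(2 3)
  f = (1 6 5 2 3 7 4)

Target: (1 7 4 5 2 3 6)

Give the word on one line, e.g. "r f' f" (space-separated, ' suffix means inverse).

  after r': (1 6 5 7)(2 3)
  after f': (3 5)(4 7)
  after r': (1 6 5 2 3 7 4)
  after r': (1 5 3)(4 6 7)
  after r': (1 7 4 5 2 3 6)

r' f' r' r' r'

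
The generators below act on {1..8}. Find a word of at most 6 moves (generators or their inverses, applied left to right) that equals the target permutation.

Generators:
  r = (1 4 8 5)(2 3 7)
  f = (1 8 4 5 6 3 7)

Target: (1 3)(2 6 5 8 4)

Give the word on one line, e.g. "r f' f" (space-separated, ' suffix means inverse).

  after f': (1 7 3 6 5 4 8)
  after r': (1 3 6 8 5)(2 7)
  after r': (1 2 3 6 4)
  after f': (1 2 6 8)(3 5 4 7)
  after r: (1 3)(2 6 5 8 4)

f' r' r' f' r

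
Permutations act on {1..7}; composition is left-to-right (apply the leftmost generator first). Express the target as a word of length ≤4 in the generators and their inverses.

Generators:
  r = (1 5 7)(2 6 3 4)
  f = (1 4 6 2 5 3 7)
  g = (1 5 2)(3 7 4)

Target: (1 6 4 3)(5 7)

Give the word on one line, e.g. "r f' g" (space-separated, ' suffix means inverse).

g' f'

  after g': (1 2 5)(3 4 7)
  after f': (1 6 4 3)(5 7)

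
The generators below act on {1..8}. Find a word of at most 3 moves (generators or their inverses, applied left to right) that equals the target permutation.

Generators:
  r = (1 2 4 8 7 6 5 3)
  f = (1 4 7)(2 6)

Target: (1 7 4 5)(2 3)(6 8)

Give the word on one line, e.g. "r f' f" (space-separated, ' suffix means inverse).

f r r

  after f: (1 4 7)(2 6)
  after r: (1 8 7 2 5 3)(4 6)
  after r: (1 7 4 5)(2 3)(6 8)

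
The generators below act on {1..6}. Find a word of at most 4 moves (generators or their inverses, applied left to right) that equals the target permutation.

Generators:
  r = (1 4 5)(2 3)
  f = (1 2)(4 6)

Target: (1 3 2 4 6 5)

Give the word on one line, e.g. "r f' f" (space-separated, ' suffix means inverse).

  after f': (1 2)(4 6)
  after r: (1 3 2 4 6 5)
  after f': (1 3)(2 6 5)
  after f': (1 3 2 4 6 5)

f' r f' f'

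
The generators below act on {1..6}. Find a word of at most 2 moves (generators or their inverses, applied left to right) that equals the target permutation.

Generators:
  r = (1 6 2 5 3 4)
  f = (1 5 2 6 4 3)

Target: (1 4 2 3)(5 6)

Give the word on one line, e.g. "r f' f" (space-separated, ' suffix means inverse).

f' r

  after f': (1 3 4 6 2 5)
  after r: (1 4 2 3)(5 6)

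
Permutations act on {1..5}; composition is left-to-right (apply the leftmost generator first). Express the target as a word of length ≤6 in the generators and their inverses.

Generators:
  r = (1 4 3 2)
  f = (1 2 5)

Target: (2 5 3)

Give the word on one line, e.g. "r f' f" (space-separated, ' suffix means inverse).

  after r: (1 4 3 2)
  after f': (1 4 3)(2 5)
  after r: (1 3 4 2 5)
  after r: (1 2 5 4)
  after r: (2 5 3)

r f' r r r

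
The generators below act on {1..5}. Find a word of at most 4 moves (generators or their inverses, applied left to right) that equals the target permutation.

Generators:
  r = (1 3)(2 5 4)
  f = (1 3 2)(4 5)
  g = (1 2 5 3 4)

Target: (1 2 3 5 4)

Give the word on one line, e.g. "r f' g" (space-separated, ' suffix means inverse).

r' g r

  after r': (1 3)(2 4 5)
  after g: (1 4 3 2)
  after r: (1 2 3 5 4)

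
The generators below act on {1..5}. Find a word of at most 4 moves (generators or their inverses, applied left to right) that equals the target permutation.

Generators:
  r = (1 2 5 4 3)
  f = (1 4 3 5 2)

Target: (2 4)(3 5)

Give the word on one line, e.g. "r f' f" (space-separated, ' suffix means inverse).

r' f' r r

  after r': (1 3 4 5 2)
  after f': (1 4 3)
  after r: (1 3 2 5 4)
  after r: (2 4)(3 5)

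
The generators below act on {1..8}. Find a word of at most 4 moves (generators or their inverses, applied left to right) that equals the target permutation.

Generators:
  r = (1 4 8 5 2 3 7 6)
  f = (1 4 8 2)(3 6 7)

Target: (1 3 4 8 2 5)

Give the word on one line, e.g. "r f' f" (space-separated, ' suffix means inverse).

r' f f

  after r': (1 6 7 3 2 5 8 4)
  after f: (1 7 6 3)(2 5)
  after f: (1 3 4 8 2 5)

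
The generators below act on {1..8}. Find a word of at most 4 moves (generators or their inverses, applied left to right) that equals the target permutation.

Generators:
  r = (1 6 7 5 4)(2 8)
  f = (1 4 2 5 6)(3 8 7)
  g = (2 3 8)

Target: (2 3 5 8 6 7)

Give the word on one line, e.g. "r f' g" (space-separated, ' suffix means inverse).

g g f' r'

  after g: (2 3 8)
  after g: (2 8 3)
  after f': (1 6 5 2 3 4)(7 8)
  after r': (2 3 5 8 6 7)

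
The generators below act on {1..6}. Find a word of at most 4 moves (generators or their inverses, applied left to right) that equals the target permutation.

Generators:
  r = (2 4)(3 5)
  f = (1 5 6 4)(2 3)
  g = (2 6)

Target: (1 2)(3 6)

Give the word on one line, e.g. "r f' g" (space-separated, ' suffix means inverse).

f r' f'

  after f: (1 5 6 4)(2 3)
  after r': (1 3 4)(2 5 6)
  after f': (1 2)(3 6)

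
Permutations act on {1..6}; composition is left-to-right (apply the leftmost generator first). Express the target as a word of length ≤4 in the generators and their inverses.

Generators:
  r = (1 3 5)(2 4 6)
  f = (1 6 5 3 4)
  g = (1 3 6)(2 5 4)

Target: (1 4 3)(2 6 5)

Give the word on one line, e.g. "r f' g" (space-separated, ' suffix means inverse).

r f' g

  after r: (1 3 5)(2 4 6)
  after f': (1 5 4)(2 3 6)
  after g: (1 4 3)(2 6 5)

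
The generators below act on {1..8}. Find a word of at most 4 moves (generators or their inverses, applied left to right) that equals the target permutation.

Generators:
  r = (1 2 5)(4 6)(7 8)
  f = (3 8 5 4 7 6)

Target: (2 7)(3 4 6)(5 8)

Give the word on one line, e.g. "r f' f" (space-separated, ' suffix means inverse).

  after r: (1 2 5)(4 6)(7 8)
  after f: (1 2 4 3 8 6 7 5)
  after r': (2 6 8 4 3 7)
  after f': (2 7)(3 4 6)(5 8)

r f r' f'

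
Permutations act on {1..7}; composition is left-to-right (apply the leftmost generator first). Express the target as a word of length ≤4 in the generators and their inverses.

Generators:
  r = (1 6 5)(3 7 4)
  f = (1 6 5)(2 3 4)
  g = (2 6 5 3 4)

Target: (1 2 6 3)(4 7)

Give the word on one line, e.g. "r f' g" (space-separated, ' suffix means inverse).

  after f': (1 5 6)(2 4 3)
  after g: (1 3 6)
  after r': (1 4 7 3)(5 6)
  after g: (1 2 6 3)(4 7)

f' g r' g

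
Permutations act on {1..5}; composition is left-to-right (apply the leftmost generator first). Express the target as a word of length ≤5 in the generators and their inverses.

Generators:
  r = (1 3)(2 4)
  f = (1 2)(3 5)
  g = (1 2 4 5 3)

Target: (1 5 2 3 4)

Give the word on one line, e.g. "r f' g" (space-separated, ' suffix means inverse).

r' f' g f'

  after r': (1 3)(2 4)
  after f': (1 5 3 2 4)
  after g: (1 3 4 2 5)
  after f': (1 5 2 3 4)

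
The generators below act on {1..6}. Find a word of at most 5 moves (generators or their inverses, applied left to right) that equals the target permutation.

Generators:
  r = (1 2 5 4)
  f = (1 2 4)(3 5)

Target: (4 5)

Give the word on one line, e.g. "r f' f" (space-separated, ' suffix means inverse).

r' f f f f

  after r': (1 4 5 2)
  after f: (3 5 4)
  after f: (1 2 4 5)
  after f: (1 4 3 5 2)
  after f: (4 5)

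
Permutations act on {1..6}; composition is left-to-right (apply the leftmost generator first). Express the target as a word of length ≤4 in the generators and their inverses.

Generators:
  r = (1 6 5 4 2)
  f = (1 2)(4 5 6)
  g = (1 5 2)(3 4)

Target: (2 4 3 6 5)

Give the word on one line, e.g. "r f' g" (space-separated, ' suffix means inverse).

g' f'

  after g': (1 2 5)(3 4)
  after f': (2 4 3 6 5)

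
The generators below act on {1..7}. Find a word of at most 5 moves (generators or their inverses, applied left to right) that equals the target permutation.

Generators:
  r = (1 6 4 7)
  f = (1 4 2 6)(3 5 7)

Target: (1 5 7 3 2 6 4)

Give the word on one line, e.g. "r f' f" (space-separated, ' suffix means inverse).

f' r r f'

  after f': (1 6 2 4)(3 7 5)
  after r: (1 4 6 2 7 5 3)
  after r: (1 7 5 3 6 2)
  after f': (1 5 7 3 2 6 4)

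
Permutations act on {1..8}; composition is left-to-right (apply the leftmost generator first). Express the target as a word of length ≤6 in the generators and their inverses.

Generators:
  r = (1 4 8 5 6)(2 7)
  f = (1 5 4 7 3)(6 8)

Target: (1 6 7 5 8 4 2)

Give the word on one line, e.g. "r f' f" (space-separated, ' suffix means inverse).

f r f f

  after f: (1 5 4 7 3)(6 8)
  after r: (1 6 5 8)(2 7 3 4)
  after f: (1 8 5 6 4 2 3 7)
  after f: (1 6 7 5 8 4 2)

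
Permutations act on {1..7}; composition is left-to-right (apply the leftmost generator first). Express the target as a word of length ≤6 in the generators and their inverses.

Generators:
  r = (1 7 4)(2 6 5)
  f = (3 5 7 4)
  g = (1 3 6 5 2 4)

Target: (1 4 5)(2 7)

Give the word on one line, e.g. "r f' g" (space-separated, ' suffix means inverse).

r' f g' g'

  after r': (1 4 7)(2 5 6)
  after f: (1 3 5 6 2 7)
  after g': (2 7 4)(3 6 5)
  after g': (1 4 5)(2 7)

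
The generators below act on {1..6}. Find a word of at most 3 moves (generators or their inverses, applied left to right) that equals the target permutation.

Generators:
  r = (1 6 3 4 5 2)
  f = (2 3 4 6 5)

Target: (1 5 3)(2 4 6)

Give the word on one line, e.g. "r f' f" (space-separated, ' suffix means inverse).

  after r': (1 2 5 4 3 6)
  after r': (1 5 3)(2 4 6)

r' r'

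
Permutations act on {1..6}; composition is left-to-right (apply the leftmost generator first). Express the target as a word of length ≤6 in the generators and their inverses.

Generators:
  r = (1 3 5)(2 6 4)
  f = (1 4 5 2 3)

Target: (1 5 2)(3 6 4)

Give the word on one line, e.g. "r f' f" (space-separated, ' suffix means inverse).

  after f': (1 3 2 5 4)
  after r: (1 5 2)(3 6 4)
  after r: (2 3 4 5 6)
  after r: (1 3 2 5 4)
  after r: (1 5 2)(3 6 4)

f' r r r r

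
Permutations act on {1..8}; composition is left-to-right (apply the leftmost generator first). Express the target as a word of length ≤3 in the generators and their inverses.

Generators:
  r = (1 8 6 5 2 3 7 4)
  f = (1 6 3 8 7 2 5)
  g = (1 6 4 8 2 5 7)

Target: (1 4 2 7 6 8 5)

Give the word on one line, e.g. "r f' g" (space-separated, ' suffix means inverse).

g g

  after g: (1 6 4 8 2 5 7)
  after g: (1 4 2 7 6 8 5)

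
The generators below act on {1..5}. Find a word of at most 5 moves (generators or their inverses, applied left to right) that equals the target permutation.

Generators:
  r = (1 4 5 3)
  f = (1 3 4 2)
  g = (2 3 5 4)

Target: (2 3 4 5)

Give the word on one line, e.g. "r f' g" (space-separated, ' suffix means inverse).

  after r: (1 4 5 3)
  after f': (1 3 2 4 5)
  after f': (2 3 4 5)

r f' f'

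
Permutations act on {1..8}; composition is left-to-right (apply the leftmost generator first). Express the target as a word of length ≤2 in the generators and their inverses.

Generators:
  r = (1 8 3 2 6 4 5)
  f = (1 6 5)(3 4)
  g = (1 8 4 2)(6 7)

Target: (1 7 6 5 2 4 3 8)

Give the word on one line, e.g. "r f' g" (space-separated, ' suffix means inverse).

f g'

  after f: (1 6 5)(3 4)
  after g': (1 7 6 5 2 4 3 8)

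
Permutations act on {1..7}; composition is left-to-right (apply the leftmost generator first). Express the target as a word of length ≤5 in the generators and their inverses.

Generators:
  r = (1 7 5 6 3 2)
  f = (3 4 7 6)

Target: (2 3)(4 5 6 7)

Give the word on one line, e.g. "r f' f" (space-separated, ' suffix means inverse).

r' f r f'

  after r': (1 2 3 6 5 7)
  after f: (1 2 4 7)(5 6)
  after r: (2 4 5 3)
  after f': (2 3)(4 5 6 7)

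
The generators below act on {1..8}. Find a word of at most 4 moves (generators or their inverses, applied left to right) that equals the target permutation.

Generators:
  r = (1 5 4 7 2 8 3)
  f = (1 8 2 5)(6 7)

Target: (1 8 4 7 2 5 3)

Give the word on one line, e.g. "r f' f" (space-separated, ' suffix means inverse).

  after f': (1 5 2 8)(6 7)
  after f': (1 2)(5 8)
  after r: (1 8 4 7 2 5 3)

f' f' r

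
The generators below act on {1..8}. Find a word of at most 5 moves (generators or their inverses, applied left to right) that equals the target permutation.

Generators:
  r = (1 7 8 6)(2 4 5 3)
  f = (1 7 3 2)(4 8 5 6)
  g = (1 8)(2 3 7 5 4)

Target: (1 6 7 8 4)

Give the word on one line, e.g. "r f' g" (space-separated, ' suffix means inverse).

g' r' g f

  after g': (1 8)(2 4 5 7 3)
  after r': (1 7 5)(6 8)
  after g: (1 5 8 6)(2 3 7 4)
  after f: (1 6 7 8 4)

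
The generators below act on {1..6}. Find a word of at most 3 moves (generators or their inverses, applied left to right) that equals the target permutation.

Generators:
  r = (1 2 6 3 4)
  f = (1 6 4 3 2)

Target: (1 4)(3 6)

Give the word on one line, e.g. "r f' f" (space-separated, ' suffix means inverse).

r r f

  after r: (1 2 6 3 4)
  after r: (1 6 4 2 3)
  after f: (1 4)(3 6)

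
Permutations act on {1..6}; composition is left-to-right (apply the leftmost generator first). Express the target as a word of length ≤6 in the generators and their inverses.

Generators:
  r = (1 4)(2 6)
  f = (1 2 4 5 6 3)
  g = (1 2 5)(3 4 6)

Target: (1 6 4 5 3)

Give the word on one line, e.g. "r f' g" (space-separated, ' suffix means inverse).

  after f: (1 2 4 5 6 3)
  after g': (2 3 5 4)
  after r: (1 4 6 2 3 5)
  after f': (1 2 6)(3 4 5)
  after r: (1 6 4 5 3)

f g' r f' r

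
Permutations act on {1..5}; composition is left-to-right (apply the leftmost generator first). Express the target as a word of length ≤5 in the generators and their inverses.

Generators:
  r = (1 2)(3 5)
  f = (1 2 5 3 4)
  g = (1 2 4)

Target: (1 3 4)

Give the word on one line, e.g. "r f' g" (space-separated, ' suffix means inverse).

  after g': (1 4 2)
  after r': (1 4)(3 5)
  after f': (1 3 2)
  after g: (1 3 4)

g' r' f' g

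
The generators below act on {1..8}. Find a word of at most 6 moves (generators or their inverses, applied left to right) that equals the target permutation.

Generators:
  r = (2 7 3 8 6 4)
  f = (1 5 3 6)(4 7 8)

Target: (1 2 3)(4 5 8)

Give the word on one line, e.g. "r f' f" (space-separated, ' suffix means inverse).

  after f': (1 6 3 5)(4 8 7)
  after r': (1 8 2 4 3 5)(6 7)
  after f': (1 7 3)(2 8)(4 5 6)
  after r': (1 2 3)(4 5 8)

f' r' f' r'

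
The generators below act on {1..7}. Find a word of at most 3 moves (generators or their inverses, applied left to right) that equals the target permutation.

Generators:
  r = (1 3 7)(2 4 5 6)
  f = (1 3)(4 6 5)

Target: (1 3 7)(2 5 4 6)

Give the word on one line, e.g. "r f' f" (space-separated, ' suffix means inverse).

r f f

  after r: (1 3 7)(2 4 5 6)
  after f: (2 6)(3 7)
  after f: (1 3 7)(2 5 4 6)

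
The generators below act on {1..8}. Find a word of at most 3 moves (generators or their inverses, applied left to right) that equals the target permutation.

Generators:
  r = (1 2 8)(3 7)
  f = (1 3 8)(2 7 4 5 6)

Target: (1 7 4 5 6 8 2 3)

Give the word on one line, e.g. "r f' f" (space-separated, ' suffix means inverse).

  after f: (1 3 8)(2 7 4 5 6)
  after r: (1 7 4 5 6 8 2 3)

f r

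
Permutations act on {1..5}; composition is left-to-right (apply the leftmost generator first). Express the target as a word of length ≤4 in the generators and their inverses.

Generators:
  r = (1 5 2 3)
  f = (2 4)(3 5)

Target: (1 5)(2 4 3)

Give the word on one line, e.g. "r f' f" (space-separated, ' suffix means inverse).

  after f: (2 4)(3 5)
  after r: (1 5)(2 4 3)

f r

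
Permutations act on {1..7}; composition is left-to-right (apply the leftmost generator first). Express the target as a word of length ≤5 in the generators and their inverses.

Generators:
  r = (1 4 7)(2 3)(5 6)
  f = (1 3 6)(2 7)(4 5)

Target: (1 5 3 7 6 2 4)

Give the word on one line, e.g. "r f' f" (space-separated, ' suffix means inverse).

  after f': (1 6 3)(2 7)(4 5)
  after r': (1 5)(2 4 6)(3 7)
  after f': (1 4 3 2 5 6 7)
  after f': (1 5 3 7 6 2 4)

f' r' f' f'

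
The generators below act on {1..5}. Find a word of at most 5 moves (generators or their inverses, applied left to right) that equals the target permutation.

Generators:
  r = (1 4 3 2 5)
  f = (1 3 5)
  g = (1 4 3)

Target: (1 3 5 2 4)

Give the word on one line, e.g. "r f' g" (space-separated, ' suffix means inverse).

  after r: (1 4 3 2 5)
  after f': (1 4)(2 3)
  after r': (2 4 5)
  after f': (1 5 2 4 3)
  after f': (1 3 5 2 4)

r f' r' f' f'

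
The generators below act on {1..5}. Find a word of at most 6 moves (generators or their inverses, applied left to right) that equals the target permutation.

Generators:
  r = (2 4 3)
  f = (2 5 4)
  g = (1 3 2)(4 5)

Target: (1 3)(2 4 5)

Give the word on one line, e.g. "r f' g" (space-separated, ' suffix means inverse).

r' f g f f

  after r': (2 3 4)
  after f: (2 3)(4 5)
  after g: (1 3)
  after f: (1 3)(2 5 4)
  after f: (1 3)(2 4 5)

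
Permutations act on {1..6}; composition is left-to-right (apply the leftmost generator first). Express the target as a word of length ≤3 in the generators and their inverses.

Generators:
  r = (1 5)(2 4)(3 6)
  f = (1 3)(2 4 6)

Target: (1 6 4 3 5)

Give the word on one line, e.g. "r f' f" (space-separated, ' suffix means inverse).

f r

  after f: (1 3)(2 4 6)
  after r: (1 6 4 3 5)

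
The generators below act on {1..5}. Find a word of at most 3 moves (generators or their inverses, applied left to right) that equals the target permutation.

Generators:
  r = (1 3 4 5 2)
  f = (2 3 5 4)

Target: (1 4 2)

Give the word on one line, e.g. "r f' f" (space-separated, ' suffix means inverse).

  after r: (1 3 4 5 2)
  after f': (1 2)(3 5 4)
  after f': (1 4 2)

r f' f'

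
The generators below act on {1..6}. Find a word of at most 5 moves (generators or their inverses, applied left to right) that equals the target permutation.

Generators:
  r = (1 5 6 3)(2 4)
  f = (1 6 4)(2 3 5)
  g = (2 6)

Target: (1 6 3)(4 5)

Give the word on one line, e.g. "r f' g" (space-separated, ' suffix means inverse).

r' f' g

  after r': (1 3 6 5)(2 4)
  after f': (1 2 6 3)(4 5)
  after g: (1 6 3)(4 5)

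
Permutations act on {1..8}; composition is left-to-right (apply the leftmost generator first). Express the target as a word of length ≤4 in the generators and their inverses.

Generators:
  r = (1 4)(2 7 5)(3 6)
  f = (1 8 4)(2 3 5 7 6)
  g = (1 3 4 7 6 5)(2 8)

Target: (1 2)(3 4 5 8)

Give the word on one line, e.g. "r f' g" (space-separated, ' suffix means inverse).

  after f: (1 8 4)(2 3 5 7 6)
  after r: (1 8)(2 6 7 3)
  after r: (1 8 4)(2 3 7 6 5)
  after g': (1 2)(3 4 5 8)

f r r g'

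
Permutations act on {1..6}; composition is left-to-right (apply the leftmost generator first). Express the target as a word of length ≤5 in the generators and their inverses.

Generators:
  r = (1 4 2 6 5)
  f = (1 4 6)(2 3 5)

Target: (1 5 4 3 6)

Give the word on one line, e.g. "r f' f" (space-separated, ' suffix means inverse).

  after f: (1 4 6)(2 3 5)
  after r: (1 2 3)(4 5 6)
  after f': (1 5 4 3 6)

f r f'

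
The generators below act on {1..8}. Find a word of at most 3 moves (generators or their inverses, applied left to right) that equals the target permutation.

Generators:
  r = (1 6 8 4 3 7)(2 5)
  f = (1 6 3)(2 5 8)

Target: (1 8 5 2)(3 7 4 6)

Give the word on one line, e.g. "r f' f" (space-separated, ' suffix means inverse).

  after f': (1 3 6)(2 8 5)
  after r': (1 4 8 2 6 7 3)
  after r': (1 8 5 2)(3 7 4 6)

f' r' r'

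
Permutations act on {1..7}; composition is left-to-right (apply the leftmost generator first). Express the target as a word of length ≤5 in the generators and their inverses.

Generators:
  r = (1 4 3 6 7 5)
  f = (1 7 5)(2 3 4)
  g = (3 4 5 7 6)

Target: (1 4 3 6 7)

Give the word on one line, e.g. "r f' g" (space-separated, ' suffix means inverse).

r g' r'

  after r: (1 4 3 6 7 5)
  after g': (1 3 7 4 6 5)
  after r': (1 4 3 6 7)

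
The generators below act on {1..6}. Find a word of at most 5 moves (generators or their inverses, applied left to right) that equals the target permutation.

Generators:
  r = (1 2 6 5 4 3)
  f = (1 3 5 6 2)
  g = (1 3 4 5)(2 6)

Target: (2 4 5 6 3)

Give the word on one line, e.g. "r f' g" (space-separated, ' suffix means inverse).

f f g

  after f: (1 3 5 6 2)
  after f: (1 5 2 3 6)
  after g: (2 4 5 6 3)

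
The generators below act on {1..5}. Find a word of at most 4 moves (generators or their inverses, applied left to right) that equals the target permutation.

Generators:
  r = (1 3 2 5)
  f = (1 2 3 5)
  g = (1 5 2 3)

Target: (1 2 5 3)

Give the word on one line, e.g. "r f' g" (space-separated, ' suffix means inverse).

  after r': (1 5 2 3)
  after f': (1 3 5)
  after g': (1 2 5 3)

r' f' g'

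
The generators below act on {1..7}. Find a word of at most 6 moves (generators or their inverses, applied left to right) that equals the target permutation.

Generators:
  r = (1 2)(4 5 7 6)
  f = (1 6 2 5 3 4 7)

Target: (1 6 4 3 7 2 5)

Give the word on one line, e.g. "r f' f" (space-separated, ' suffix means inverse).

r f r r

  after r: (1 2)(4 5 7 6)
  after f: (1 5)(2 6 7)(3 4)
  after r: (1 7)(2 4 3 5)
  after r: (1 6 4 3 7 2 5)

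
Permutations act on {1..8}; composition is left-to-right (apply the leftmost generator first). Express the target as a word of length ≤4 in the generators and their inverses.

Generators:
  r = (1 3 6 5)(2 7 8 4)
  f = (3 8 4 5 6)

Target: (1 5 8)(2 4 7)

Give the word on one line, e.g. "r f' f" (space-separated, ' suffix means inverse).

  after f': (3 6 5 4 8)
  after r': (1 5 8)(2 4 7)

f' r'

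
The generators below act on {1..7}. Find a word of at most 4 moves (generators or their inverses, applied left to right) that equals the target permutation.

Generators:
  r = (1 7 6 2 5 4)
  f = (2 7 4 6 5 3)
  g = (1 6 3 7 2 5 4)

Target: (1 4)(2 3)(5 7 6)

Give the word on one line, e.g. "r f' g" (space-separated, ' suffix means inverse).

  after f': (2 3 5 6 4 7)
  after r': (1 4)(2 3)(5 7 6)

f' r'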